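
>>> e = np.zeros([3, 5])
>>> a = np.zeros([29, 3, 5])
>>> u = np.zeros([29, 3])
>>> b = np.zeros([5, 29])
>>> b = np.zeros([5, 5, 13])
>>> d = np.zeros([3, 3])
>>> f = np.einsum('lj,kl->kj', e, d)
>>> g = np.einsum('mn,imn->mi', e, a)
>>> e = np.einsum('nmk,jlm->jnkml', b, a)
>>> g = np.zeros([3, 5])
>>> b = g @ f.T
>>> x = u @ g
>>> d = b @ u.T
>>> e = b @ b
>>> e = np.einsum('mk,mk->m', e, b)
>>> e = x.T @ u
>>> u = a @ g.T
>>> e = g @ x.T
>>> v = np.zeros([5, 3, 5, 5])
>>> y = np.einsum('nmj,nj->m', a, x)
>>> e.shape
(3, 29)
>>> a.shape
(29, 3, 5)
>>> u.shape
(29, 3, 3)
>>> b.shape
(3, 3)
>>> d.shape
(3, 29)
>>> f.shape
(3, 5)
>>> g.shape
(3, 5)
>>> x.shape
(29, 5)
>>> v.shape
(5, 3, 5, 5)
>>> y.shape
(3,)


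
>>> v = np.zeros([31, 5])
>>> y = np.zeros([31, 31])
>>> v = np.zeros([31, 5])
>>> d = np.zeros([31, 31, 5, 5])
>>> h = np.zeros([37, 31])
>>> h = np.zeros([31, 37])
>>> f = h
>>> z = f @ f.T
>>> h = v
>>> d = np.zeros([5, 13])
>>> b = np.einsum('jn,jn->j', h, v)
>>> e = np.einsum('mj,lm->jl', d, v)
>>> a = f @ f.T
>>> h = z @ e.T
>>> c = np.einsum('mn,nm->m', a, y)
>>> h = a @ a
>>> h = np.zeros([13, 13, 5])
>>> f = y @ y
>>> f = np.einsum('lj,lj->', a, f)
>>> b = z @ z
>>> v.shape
(31, 5)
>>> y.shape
(31, 31)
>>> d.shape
(5, 13)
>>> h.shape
(13, 13, 5)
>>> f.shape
()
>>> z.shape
(31, 31)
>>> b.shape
(31, 31)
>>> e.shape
(13, 31)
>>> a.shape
(31, 31)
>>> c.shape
(31,)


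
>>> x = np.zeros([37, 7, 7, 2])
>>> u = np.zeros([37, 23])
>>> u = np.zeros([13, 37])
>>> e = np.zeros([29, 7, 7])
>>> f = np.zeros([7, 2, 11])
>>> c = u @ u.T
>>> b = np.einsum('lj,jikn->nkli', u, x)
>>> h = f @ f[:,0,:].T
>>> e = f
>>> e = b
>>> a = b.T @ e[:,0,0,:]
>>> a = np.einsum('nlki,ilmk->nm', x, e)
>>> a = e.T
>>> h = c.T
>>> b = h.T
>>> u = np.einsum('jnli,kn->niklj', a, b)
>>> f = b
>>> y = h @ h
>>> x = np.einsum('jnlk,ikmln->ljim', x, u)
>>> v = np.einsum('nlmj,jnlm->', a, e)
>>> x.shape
(7, 37, 13, 13)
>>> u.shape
(13, 2, 13, 7, 7)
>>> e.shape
(2, 7, 13, 7)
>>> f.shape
(13, 13)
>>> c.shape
(13, 13)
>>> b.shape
(13, 13)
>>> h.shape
(13, 13)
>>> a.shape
(7, 13, 7, 2)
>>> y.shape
(13, 13)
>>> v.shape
()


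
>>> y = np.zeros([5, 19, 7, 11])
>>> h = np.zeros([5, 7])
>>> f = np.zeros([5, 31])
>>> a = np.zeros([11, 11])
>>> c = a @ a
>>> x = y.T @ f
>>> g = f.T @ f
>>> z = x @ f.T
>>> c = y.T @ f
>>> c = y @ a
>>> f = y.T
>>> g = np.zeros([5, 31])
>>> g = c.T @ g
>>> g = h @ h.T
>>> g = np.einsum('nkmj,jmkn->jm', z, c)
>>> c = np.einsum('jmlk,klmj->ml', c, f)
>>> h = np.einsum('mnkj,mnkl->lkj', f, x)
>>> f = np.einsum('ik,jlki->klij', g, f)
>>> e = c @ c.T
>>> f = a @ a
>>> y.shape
(5, 19, 7, 11)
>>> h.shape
(31, 19, 5)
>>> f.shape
(11, 11)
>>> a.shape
(11, 11)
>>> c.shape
(19, 7)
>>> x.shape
(11, 7, 19, 31)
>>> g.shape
(5, 19)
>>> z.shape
(11, 7, 19, 5)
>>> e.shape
(19, 19)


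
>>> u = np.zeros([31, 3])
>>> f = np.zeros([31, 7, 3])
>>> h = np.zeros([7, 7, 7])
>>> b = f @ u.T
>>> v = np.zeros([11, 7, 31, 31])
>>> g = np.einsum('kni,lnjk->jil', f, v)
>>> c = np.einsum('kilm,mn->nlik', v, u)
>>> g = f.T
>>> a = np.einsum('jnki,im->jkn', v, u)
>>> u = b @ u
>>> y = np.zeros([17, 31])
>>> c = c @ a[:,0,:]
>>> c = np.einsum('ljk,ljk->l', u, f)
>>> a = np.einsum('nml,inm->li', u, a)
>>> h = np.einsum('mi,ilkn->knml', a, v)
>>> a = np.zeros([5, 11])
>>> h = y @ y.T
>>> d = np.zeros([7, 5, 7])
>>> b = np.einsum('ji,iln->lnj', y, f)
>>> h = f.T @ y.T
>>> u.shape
(31, 7, 3)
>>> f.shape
(31, 7, 3)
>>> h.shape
(3, 7, 17)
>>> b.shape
(7, 3, 17)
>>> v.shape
(11, 7, 31, 31)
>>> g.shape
(3, 7, 31)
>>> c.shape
(31,)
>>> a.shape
(5, 11)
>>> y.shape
(17, 31)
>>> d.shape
(7, 5, 7)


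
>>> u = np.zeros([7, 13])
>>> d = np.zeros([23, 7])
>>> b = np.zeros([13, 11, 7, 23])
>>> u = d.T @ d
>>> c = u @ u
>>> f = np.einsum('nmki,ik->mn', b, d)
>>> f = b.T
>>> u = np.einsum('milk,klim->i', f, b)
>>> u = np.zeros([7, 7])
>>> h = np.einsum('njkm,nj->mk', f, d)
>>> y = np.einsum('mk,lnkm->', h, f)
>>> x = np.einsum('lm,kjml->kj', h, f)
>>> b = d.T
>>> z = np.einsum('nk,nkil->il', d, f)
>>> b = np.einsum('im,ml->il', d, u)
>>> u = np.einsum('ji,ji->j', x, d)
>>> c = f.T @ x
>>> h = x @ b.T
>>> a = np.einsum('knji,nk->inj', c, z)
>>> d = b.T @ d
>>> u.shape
(23,)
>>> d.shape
(7, 7)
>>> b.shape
(23, 7)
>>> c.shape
(13, 11, 7, 7)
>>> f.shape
(23, 7, 11, 13)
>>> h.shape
(23, 23)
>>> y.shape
()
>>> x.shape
(23, 7)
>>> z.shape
(11, 13)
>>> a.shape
(7, 11, 7)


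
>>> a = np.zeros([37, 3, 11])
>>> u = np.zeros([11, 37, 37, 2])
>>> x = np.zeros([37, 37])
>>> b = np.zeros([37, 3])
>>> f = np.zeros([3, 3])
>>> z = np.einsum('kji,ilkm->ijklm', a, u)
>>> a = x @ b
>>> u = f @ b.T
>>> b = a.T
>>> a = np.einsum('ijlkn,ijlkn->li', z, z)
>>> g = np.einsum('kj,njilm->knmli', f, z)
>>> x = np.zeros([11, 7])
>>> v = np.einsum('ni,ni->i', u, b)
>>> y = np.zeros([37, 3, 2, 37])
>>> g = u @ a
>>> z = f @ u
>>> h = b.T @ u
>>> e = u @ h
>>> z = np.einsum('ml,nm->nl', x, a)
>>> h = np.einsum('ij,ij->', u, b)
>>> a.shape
(37, 11)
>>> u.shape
(3, 37)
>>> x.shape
(11, 7)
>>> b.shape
(3, 37)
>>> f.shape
(3, 3)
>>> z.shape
(37, 7)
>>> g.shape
(3, 11)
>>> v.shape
(37,)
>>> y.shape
(37, 3, 2, 37)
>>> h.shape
()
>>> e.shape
(3, 37)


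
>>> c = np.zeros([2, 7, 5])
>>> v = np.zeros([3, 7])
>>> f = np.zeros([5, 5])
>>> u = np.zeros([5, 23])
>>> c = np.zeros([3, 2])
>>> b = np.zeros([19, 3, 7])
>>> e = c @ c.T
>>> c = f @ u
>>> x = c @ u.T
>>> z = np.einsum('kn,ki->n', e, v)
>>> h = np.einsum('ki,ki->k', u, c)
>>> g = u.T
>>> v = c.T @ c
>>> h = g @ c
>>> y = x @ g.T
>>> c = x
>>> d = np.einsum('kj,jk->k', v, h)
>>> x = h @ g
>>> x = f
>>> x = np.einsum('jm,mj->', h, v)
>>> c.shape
(5, 5)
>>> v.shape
(23, 23)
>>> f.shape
(5, 5)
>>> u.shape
(5, 23)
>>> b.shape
(19, 3, 7)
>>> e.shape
(3, 3)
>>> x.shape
()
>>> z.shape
(3,)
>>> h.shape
(23, 23)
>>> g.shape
(23, 5)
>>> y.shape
(5, 23)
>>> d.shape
(23,)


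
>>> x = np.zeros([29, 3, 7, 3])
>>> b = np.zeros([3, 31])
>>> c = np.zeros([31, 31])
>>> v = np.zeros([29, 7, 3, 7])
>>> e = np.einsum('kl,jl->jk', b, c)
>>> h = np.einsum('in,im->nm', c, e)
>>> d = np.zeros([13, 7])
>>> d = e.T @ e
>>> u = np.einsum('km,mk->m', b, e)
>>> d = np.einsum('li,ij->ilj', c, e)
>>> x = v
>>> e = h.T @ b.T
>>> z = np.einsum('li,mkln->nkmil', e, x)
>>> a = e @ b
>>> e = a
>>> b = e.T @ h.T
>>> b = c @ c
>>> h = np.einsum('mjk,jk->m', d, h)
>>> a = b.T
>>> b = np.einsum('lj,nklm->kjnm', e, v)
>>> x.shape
(29, 7, 3, 7)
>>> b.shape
(7, 31, 29, 7)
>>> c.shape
(31, 31)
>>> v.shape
(29, 7, 3, 7)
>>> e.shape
(3, 31)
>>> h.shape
(31,)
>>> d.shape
(31, 31, 3)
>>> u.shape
(31,)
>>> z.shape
(7, 7, 29, 3, 3)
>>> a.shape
(31, 31)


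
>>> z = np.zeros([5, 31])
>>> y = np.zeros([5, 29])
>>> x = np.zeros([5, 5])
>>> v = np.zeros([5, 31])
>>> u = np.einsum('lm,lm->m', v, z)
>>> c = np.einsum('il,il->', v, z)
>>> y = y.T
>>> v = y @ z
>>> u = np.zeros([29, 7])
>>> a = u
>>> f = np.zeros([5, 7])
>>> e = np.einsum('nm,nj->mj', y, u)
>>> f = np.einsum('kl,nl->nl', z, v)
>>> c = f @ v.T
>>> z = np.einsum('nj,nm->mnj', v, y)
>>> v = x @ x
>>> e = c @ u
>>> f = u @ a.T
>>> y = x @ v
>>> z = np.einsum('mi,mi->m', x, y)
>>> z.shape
(5,)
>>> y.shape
(5, 5)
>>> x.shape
(5, 5)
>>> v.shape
(5, 5)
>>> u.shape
(29, 7)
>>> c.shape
(29, 29)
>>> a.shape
(29, 7)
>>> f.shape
(29, 29)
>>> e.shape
(29, 7)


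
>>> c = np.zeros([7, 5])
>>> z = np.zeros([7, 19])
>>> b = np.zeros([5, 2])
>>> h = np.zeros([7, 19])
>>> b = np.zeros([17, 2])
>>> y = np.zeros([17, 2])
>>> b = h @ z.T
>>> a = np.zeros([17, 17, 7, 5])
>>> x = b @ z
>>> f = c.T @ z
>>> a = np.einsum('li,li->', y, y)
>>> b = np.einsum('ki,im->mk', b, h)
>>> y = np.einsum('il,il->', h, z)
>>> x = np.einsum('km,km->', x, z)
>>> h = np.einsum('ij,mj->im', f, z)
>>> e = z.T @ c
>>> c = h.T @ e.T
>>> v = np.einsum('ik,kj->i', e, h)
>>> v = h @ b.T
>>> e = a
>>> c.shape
(7, 19)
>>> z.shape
(7, 19)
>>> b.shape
(19, 7)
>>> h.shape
(5, 7)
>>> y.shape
()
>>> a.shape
()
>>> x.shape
()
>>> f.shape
(5, 19)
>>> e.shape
()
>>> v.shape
(5, 19)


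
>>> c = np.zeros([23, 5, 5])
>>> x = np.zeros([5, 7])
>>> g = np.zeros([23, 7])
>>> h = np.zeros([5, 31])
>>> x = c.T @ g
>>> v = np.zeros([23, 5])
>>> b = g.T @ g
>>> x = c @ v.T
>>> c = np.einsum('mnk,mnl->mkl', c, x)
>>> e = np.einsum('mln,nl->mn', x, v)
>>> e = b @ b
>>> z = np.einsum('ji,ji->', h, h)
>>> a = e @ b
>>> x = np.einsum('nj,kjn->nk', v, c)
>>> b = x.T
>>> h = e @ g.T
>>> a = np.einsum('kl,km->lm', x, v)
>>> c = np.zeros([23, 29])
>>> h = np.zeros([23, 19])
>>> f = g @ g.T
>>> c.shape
(23, 29)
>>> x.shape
(23, 23)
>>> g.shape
(23, 7)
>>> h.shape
(23, 19)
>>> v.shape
(23, 5)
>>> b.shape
(23, 23)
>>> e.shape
(7, 7)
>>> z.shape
()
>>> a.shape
(23, 5)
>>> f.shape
(23, 23)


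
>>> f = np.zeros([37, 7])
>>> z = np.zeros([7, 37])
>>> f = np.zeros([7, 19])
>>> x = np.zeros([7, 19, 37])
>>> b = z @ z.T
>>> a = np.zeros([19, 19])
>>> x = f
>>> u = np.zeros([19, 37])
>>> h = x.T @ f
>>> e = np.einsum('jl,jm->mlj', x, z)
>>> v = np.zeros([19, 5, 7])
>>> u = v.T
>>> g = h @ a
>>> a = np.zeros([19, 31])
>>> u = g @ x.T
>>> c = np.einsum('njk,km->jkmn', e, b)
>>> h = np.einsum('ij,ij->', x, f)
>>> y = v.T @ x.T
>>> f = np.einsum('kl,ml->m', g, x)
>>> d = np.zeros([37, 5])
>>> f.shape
(7,)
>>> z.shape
(7, 37)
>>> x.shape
(7, 19)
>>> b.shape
(7, 7)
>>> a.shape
(19, 31)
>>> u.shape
(19, 7)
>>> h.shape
()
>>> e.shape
(37, 19, 7)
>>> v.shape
(19, 5, 7)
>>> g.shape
(19, 19)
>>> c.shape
(19, 7, 7, 37)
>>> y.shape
(7, 5, 7)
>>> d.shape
(37, 5)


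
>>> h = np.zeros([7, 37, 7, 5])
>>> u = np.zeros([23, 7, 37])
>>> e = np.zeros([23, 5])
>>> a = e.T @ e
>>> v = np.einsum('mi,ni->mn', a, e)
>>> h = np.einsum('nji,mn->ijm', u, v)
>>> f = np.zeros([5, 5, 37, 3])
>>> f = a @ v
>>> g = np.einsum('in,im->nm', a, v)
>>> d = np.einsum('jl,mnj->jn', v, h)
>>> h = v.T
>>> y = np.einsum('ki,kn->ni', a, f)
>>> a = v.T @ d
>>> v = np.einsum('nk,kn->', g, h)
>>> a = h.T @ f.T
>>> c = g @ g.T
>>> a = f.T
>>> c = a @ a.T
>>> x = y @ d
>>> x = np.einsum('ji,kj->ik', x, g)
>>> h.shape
(23, 5)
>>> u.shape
(23, 7, 37)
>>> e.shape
(23, 5)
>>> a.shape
(23, 5)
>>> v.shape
()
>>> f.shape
(5, 23)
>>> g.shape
(5, 23)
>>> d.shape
(5, 7)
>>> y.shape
(23, 5)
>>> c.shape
(23, 23)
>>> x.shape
(7, 5)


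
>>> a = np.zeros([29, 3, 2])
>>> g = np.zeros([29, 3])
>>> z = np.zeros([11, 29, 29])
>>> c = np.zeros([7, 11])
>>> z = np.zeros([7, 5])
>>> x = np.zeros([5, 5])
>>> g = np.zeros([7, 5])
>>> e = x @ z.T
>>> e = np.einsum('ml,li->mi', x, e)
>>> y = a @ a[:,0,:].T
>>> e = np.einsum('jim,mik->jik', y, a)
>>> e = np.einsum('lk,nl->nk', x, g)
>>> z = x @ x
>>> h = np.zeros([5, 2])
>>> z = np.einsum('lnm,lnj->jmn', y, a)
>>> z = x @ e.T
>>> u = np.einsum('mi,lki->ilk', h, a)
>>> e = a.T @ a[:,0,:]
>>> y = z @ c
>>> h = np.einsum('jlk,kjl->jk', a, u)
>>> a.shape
(29, 3, 2)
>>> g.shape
(7, 5)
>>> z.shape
(5, 7)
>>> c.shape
(7, 11)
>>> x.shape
(5, 5)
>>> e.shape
(2, 3, 2)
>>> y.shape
(5, 11)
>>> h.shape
(29, 2)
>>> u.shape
(2, 29, 3)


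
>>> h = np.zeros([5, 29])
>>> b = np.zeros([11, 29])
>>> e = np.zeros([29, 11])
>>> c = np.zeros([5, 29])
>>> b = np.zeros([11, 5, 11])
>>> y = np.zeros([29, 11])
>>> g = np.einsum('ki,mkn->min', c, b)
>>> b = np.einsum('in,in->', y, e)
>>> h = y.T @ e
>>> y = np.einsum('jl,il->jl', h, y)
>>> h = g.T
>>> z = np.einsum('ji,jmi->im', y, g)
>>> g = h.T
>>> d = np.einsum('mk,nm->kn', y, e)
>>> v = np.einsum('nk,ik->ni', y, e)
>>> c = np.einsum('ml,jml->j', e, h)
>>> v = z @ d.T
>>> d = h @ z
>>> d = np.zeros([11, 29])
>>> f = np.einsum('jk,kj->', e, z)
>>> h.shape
(11, 29, 11)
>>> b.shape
()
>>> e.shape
(29, 11)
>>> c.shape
(11,)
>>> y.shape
(11, 11)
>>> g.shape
(11, 29, 11)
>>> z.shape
(11, 29)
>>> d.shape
(11, 29)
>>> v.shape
(11, 11)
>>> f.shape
()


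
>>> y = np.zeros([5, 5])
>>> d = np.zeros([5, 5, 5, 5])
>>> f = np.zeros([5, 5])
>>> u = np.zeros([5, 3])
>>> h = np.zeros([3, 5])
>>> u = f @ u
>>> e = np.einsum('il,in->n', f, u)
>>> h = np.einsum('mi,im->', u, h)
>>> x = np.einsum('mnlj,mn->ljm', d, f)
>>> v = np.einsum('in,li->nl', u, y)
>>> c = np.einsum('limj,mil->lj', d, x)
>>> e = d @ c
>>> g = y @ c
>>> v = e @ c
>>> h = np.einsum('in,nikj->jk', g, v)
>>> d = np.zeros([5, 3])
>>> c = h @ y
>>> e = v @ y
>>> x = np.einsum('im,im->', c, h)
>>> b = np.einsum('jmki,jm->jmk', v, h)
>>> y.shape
(5, 5)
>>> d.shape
(5, 3)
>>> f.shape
(5, 5)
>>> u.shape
(5, 3)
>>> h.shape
(5, 5)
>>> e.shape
(5, 5, 5, 5)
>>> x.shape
()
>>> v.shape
(5, 5, 5, 5)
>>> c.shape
(5, 5)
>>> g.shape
(5, 5)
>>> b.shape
(5, 5, 5)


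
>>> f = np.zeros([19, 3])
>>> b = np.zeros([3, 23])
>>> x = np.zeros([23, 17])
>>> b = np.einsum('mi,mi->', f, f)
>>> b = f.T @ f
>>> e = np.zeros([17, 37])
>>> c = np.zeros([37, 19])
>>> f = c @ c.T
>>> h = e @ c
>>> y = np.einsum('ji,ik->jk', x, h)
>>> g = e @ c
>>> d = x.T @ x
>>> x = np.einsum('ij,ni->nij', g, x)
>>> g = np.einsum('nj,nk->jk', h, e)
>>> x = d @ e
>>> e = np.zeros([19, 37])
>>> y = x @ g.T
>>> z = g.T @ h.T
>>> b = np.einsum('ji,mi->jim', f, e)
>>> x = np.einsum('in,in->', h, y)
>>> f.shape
(37, 37)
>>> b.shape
(37, 37, 19)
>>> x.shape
()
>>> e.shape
(19, 37)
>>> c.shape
(37, 19)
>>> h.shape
(17, 19)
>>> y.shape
(17, 19)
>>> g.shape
(19, 37)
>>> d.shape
(17, 17)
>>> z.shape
(37, 17)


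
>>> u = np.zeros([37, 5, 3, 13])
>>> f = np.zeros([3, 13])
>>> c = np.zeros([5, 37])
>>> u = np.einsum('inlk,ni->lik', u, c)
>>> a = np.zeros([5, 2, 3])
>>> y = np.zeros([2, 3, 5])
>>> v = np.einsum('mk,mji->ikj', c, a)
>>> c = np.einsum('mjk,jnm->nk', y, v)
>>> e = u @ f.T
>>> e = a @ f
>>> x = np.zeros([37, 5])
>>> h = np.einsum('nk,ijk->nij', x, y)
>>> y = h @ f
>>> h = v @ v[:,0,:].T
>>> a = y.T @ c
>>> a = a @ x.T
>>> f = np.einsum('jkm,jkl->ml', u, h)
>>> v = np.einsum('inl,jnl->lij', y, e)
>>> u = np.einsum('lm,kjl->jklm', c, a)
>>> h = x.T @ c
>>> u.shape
(2, 13, 37, 5)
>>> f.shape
(13, 3)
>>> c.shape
(37, 5)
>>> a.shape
(13, 2, 37)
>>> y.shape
(37, 2, 13)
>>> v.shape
(13, 37, 5)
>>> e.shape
(5, 2, 13)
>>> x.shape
(37, 5)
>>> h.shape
(5, 5)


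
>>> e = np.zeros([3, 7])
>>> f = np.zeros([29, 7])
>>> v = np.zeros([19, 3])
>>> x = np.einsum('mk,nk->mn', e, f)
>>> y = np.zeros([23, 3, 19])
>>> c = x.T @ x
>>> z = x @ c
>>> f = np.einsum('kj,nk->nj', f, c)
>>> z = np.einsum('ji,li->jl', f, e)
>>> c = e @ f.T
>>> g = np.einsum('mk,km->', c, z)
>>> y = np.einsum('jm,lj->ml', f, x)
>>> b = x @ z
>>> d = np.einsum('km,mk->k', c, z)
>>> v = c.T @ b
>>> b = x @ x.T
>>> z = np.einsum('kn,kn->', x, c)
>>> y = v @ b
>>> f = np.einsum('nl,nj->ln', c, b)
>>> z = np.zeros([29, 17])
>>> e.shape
(3, 7)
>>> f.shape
(29, 3)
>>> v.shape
(29, 3)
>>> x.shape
(3, 29)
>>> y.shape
(29, 3)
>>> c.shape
(3, 29)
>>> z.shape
(29, 17)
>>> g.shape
()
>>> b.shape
(3, 3)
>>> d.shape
(3,)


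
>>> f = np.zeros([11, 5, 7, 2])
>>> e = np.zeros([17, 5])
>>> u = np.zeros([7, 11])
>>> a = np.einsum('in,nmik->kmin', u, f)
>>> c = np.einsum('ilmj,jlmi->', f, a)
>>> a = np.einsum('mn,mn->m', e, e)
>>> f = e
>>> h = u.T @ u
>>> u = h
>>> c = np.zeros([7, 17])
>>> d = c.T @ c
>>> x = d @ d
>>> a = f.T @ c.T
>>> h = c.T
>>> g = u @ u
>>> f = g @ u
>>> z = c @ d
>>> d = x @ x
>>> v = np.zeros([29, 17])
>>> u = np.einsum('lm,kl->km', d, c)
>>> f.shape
(11, 11)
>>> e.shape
(17, 5)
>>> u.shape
(7, 17)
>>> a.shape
(5, 7)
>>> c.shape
(7, 17)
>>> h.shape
(17, 7)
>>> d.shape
(17, 17)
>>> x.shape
(17, 17)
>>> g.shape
(11, 11)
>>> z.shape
(7, 17)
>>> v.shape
(29, 17)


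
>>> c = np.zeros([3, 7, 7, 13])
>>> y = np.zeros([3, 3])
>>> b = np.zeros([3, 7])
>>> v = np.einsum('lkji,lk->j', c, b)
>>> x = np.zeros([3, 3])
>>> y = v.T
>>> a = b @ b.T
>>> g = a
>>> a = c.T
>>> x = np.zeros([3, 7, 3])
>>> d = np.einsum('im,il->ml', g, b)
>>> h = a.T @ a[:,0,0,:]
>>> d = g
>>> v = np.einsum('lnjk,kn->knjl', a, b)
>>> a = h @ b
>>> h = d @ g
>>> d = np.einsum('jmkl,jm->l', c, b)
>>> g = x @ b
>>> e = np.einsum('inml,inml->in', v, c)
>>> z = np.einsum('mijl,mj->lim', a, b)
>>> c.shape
(3, 7, 7, 13)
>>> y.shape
(7,)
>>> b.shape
(3, 7)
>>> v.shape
(3, 7, 7, 13)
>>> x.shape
(3, 7, 3)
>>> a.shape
(3, 7, 7, 7)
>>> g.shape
(3, 7, 7)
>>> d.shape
(13,)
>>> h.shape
(3, 3)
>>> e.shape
(3, 7)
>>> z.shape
(7, 7, 3)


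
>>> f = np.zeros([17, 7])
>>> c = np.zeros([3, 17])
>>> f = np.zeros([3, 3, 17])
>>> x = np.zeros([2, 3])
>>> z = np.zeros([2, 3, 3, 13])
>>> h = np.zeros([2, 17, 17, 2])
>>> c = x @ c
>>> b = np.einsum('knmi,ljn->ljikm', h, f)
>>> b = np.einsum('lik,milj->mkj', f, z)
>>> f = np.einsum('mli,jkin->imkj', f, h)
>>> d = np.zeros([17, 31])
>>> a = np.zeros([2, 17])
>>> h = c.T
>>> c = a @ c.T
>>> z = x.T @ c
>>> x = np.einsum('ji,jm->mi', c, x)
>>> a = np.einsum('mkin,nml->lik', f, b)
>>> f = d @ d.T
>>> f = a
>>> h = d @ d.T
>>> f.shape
(13, 17, 3)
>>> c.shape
(2, 2)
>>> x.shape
(3, 2)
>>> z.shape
(3, 2)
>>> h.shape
(17, 17)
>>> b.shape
(2, 17, 13)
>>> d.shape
(17, 31)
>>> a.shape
(13, 17, 3)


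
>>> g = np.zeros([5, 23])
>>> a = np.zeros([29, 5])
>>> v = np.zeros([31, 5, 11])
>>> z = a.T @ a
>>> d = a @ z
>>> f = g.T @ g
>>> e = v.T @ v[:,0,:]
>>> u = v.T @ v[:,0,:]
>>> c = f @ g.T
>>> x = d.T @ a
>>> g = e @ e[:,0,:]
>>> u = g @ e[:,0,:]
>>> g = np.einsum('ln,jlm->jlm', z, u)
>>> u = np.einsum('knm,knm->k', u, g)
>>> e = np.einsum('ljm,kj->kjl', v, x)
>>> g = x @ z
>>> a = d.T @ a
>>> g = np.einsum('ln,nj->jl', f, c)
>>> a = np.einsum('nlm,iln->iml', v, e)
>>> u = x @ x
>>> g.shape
(5, 23)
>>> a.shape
(5, 11, 5)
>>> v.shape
(31, 5, 11)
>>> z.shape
(5, 5)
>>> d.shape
(29, 5)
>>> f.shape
(23, 23)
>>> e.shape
(5, 5, 31)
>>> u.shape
(5, 5)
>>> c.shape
(23, 5)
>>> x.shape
(5, 5)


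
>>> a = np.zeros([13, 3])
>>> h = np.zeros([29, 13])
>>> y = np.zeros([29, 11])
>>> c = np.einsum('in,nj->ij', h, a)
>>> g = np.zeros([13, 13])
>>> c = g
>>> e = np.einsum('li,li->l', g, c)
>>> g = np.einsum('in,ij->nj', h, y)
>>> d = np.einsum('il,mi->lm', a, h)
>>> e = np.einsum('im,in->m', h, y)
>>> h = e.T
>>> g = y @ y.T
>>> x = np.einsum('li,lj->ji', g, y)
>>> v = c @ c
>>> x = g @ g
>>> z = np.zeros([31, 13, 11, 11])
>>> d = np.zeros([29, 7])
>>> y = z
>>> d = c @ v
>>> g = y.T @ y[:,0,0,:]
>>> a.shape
(13, 3)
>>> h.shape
(13,)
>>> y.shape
(31, 13, 11, 11)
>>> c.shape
(13, 13)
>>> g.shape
(11, 11, 13, 11)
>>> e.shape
(13,)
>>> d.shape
(13, 13)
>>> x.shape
(29, 29)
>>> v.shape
(13, 13)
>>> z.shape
(31, 13, 11, 11)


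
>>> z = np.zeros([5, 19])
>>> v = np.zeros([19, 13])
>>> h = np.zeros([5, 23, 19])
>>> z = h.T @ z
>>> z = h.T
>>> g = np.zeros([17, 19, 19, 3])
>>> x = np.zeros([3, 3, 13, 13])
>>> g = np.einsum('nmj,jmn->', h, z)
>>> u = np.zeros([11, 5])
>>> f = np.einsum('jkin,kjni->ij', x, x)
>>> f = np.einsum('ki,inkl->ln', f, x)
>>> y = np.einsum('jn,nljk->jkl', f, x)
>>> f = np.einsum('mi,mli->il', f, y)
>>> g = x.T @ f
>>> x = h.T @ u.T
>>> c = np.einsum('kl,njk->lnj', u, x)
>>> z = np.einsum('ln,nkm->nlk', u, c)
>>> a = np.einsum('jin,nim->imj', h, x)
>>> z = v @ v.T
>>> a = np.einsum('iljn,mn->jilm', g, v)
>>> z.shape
(19, 19)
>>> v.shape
(19, 13)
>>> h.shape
(5, 23, 19)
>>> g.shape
(13, 13, 3, 13)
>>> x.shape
(19, 23, 11)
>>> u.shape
(11, 5)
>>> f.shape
(3, 13)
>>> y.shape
(13, 13, 3)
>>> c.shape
(5, 19, 23)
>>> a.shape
(3, 13, 13, 19)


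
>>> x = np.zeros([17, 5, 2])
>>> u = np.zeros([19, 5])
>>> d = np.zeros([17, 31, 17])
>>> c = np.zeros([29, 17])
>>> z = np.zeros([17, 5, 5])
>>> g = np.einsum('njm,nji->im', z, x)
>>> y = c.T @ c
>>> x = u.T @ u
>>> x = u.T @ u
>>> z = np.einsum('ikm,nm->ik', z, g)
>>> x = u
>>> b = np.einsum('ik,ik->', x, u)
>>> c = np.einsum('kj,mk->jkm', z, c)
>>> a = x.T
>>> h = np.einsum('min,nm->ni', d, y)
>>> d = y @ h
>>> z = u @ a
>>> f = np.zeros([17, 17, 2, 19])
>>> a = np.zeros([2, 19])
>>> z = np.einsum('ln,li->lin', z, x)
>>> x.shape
(19, 5)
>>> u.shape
(19, 5)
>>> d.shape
(17, 31)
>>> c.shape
(5, 17, 29)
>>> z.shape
(19, 5, 19)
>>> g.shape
(2, 5)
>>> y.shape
(17, 17)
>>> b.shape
()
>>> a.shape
(2, 19)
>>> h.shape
(17, 31)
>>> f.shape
(17, 17, 2, 19)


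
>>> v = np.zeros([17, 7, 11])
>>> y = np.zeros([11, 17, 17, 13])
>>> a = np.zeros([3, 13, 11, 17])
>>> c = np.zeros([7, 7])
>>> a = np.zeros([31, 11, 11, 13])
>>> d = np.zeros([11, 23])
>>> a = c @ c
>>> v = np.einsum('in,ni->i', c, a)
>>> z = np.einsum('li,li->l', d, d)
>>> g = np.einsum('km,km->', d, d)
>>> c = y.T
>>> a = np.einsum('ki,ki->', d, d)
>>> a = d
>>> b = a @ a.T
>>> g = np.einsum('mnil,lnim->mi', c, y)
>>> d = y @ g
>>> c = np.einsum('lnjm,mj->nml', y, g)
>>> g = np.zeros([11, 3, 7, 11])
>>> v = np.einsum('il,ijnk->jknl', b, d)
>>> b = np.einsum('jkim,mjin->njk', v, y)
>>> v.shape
(17, 17, 17, 11)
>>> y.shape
(11, 17, 17, 13)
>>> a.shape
(11, 23)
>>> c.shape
(17, 13, 11)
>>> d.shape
(11, 17, 17, 17)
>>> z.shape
(11,)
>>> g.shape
(11, 3, 7, 11)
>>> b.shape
(13, 17, 17)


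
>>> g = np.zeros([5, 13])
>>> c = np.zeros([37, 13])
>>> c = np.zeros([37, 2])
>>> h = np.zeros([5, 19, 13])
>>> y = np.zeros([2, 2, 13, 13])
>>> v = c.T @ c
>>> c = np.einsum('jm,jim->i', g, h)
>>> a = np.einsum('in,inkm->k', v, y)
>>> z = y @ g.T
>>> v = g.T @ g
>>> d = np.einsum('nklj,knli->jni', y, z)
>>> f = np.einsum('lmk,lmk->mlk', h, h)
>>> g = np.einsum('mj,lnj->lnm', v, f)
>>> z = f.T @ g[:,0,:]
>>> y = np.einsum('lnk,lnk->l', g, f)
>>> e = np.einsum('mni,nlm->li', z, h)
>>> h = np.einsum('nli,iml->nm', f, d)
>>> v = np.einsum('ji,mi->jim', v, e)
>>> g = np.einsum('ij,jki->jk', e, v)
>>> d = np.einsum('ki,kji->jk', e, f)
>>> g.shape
(13, 13)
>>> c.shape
(19,)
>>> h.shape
(19, 2)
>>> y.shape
(19,)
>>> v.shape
(13, 13, 19)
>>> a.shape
(13,)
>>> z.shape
(13, 5, 13)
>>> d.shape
(5, 19)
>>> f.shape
(19, 5, 13)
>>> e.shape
(19, 13)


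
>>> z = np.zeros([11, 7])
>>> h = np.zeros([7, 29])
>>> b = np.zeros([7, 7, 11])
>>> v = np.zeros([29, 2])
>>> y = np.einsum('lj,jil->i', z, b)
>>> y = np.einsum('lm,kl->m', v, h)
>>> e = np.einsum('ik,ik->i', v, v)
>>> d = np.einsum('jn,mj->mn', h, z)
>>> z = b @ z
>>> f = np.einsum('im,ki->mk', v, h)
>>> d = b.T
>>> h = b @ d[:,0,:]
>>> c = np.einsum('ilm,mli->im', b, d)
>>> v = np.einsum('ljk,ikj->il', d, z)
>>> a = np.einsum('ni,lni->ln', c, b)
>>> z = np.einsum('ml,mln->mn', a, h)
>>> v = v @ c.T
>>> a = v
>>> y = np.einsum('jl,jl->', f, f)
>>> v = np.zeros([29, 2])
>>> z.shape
(7, 7)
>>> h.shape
(7, 7, 7)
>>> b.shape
(7, 7, 11)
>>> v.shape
(29, 2)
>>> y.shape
()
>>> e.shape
(29,)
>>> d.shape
(11, 7, 7)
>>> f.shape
(2, 7)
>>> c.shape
(7, 11)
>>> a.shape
(7, 7)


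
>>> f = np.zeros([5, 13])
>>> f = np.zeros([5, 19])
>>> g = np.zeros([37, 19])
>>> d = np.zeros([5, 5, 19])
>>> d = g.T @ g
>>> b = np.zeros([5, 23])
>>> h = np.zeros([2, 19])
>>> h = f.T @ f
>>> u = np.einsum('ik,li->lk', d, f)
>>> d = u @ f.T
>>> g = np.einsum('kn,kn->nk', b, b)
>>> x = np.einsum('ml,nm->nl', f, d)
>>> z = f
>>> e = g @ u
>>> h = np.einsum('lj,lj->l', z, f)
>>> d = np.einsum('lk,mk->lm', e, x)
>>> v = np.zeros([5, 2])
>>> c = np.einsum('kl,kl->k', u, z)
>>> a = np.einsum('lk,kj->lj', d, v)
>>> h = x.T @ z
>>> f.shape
(5, 19)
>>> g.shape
(23, 5)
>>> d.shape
(23, 5)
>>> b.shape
(5, 23)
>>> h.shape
(19, 19)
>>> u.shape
(5, 19)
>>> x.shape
(5, 19)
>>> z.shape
(5, 19)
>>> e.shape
(23, 19)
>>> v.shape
(5, 2)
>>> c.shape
(5,)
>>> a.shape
(23, 2)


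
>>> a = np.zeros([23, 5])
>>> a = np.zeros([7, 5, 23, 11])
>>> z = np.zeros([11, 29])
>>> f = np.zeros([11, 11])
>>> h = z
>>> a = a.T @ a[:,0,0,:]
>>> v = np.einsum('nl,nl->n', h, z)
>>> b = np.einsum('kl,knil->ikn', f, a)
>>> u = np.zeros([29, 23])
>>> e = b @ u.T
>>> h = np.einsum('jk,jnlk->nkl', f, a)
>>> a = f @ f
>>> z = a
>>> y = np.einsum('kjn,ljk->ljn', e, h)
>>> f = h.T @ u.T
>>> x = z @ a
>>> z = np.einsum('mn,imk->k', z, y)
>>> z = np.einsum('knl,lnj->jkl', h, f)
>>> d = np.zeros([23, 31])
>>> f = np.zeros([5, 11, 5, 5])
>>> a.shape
(11, 11)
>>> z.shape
(29, 23, 5)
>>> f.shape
(5, 11, 5, 5)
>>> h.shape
(23, 11, 5)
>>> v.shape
(11,)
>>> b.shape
(5, 11, 23)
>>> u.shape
(29, 23)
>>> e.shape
(5, 11, 29)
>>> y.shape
(23, 11, 29)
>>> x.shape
(11, 11)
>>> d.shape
(23, 31)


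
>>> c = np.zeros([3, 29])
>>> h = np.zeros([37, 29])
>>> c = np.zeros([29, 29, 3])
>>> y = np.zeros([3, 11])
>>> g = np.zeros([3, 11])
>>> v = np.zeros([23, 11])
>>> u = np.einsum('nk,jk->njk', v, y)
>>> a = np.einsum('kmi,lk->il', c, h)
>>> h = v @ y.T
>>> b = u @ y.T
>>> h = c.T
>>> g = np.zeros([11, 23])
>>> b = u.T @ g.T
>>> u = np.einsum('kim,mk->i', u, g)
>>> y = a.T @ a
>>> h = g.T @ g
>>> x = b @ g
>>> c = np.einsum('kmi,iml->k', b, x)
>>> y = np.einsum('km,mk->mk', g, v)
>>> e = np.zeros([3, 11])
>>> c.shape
(11,)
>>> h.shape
(23, 23)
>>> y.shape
(23, 11)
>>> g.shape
(11, 23)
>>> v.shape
(23, 11)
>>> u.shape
(3,)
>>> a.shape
(3, 37)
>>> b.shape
(11, 3, 11)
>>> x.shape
(11, 3, 23)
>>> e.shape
(3, 11)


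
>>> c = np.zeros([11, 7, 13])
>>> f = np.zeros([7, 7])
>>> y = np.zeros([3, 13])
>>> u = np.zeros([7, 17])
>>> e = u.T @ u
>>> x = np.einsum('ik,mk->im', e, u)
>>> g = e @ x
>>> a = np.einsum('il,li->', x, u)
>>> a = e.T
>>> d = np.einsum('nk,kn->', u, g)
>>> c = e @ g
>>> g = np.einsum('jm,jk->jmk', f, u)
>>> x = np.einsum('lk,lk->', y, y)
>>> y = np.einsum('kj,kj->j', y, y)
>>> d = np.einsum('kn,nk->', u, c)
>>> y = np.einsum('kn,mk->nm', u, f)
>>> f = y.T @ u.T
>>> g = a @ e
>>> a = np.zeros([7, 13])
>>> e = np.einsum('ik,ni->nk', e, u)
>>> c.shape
(17, 7)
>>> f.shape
(7, 7)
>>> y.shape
(17, 7)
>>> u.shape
(7, 17)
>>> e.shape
(7, 17)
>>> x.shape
()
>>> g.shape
(17, 17)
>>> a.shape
(7, 13)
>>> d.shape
()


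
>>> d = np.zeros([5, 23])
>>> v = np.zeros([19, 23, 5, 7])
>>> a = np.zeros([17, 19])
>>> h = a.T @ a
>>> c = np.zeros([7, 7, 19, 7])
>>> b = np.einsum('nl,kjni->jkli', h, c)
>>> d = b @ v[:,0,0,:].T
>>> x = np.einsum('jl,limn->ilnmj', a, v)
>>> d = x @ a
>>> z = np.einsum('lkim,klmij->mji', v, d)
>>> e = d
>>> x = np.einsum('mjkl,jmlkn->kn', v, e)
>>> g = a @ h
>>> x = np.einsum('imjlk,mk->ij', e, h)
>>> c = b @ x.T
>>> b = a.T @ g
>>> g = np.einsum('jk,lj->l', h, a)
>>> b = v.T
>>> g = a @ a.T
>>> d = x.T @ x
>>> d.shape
(7, 7)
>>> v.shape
(19, 23, 5, 7)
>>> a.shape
(17, 19)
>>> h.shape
(19, 19)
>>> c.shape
(7, 7, 19, 23)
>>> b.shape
(7, 5, 23, 19)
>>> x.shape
(23, 7)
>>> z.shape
(7, 19, 5)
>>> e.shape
(23, 19, 7, 5, 19)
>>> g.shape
(17, 17)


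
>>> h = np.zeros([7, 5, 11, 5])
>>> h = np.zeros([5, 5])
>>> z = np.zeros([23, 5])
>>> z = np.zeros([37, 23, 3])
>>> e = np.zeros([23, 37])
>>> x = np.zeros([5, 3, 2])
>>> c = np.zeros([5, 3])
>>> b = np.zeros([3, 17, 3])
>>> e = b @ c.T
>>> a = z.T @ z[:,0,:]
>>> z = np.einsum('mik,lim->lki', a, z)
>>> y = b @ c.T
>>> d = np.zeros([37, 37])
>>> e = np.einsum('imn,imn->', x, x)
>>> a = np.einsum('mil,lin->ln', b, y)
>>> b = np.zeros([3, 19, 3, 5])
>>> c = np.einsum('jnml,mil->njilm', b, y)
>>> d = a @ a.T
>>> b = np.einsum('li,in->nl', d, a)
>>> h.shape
(5, 5)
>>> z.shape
(37, 3, 23)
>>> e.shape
()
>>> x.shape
(5, 3, 2)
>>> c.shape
(19, 3, 17, 5, 3)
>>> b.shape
(5, 3)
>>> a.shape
(3, 5)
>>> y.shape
(3, 17, 5)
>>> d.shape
(3, 3)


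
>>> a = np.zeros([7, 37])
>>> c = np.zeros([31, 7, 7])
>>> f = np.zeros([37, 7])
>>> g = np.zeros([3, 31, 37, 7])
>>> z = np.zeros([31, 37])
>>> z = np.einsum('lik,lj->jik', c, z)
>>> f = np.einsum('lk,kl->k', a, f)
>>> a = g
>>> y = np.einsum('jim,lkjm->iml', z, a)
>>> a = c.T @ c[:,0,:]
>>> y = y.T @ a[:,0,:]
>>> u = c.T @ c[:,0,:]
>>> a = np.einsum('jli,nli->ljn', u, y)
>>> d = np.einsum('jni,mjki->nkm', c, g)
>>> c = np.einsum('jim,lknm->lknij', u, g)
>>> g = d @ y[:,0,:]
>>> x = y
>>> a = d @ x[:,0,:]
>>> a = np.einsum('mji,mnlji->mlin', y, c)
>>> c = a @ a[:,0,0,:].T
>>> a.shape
(3, 37, 7, 31)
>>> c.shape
(3, 37, 7, 3)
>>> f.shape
(37,)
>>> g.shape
(7, 37, 7)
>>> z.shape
(37, 7, 7)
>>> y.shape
(3, 7, 7)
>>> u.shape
(7, 7, 7)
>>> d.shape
(7, 37, 3)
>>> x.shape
(3, 7, 7)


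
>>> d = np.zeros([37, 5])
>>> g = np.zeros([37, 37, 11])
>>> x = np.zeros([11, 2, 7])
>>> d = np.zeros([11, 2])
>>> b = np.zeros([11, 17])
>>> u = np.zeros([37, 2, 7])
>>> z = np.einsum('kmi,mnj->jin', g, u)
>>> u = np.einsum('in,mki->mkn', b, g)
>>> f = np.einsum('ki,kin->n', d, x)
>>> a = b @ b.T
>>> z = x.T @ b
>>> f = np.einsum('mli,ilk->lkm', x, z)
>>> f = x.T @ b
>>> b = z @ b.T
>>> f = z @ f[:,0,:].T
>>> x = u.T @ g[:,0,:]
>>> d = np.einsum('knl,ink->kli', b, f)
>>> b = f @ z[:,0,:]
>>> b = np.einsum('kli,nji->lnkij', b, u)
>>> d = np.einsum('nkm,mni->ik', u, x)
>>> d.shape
(11, 37)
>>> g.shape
(37, 37, 11)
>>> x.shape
(17, 37, 11)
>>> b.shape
(2, 37, 7, 17, 37)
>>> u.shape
(37, 37, 17)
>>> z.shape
(7, 2, 17)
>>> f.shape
(7, 2, 7)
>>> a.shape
(11, 11)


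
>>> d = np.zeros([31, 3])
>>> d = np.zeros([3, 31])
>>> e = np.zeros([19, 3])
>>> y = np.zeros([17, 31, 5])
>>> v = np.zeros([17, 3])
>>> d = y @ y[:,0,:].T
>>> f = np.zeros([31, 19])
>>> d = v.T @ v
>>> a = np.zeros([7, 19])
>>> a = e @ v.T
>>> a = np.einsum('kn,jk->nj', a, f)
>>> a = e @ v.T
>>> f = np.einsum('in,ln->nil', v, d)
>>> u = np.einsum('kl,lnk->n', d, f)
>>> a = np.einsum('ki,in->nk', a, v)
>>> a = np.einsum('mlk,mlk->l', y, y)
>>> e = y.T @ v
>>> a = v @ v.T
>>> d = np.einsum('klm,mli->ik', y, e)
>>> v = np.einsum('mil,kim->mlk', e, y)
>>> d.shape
(3, 17)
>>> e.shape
(5, 31, 3)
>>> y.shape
(17, 31, 5)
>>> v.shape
(5, 3, 17)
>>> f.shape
(3, 17, 3)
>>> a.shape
(17, 17)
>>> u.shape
(17,)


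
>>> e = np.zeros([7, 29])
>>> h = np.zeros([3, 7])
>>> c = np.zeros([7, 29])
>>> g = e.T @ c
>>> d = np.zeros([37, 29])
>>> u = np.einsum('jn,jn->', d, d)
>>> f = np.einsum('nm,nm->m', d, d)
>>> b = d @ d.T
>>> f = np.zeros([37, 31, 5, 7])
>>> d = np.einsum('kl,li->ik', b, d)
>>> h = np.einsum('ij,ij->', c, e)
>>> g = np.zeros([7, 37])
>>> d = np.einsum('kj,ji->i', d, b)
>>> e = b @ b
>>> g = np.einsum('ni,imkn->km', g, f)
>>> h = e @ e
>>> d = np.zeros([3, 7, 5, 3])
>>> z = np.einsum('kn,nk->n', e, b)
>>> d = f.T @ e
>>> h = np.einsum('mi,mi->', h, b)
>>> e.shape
(37, 37)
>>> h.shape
()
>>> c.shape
(7, 29)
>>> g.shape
(5, 31)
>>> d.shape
(7, 5, 31, 37)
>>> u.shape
()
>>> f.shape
(37, 31, 5, 7)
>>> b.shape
(37, 37)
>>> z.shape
(37,)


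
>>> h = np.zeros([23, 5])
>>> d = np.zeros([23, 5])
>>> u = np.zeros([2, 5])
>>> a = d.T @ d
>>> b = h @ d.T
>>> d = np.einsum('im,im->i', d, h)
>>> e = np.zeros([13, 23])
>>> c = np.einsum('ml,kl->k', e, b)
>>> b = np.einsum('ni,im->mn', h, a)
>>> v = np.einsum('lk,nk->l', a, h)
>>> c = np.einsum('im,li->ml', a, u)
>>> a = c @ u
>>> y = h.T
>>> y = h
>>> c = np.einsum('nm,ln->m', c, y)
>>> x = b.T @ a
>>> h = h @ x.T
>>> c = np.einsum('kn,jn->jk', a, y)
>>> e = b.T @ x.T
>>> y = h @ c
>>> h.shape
(23, 23)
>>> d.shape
(23,)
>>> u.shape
(2, 5)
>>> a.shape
(5, 5)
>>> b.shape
(5, 23)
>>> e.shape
(23, 23)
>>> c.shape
(23, 5)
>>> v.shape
(5,)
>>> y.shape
(23, 5)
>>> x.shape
(23, 5)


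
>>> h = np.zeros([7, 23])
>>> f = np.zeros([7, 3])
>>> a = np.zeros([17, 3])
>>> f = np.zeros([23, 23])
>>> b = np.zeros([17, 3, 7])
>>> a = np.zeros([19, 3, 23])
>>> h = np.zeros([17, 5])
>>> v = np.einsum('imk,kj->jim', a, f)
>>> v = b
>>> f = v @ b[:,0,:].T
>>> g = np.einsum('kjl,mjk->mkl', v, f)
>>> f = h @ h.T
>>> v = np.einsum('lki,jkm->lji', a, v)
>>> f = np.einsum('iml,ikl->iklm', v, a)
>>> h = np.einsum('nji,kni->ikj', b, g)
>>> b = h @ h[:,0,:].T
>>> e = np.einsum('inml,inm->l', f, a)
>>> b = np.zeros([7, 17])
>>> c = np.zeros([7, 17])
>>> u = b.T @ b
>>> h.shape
(7, 17, 3)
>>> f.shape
(19, 3, 23, 17)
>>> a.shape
(19, 3, 23)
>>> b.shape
(7, 17)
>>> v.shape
(19, 17, 23)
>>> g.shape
(17, 17, 7)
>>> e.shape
(17,)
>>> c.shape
(7, 17)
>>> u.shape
(17, 17)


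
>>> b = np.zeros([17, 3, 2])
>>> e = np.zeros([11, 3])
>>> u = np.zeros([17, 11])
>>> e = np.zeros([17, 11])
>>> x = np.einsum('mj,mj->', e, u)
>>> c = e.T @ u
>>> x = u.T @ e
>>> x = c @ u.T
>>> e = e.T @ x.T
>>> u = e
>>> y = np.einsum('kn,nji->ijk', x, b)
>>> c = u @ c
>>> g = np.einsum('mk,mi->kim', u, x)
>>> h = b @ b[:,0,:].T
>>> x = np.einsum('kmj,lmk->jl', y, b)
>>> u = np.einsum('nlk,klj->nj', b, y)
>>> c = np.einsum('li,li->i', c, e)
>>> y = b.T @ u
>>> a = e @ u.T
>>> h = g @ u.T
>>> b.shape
(17, 3, 2)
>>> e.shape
(11, 11)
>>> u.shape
(17, 11)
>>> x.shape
(11, 17)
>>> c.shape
(11,)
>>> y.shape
(2, 3, 11)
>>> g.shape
(11, 17, 11)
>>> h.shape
(11, 17, 17)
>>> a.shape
(11, 17)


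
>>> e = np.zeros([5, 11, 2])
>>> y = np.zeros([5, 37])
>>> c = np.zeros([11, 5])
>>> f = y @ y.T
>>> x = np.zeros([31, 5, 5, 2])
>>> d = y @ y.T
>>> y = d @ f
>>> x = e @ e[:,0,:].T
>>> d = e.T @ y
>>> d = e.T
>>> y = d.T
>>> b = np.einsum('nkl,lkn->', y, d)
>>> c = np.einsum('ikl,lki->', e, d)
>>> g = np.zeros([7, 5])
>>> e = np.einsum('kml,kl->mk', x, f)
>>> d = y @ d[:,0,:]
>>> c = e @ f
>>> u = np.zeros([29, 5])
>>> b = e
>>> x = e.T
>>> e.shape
(11, 5)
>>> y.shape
(5, 11, 2)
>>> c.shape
(11, 5)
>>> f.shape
(5, 5)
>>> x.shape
(5, 11)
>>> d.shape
(5, 11, 5)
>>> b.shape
(11, 5)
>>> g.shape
(7, 5)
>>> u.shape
(29, 5)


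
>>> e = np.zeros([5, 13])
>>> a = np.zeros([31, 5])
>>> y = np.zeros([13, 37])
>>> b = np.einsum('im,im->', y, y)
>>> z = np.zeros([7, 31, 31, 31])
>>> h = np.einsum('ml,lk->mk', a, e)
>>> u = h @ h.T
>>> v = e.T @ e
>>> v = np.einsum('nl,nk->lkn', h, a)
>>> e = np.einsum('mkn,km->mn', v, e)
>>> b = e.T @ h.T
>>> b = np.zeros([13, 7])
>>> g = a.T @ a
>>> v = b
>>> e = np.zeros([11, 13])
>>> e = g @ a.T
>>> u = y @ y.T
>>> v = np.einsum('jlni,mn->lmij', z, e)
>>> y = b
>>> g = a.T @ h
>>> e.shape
(5, 31)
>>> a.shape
(31, 5)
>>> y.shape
(13, 7)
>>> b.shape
(13, 7)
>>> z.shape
(7, 31, 31, 31)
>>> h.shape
(31, 13)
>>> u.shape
(13, 13)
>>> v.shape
(31, 5, 31, 7)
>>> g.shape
(5, 13)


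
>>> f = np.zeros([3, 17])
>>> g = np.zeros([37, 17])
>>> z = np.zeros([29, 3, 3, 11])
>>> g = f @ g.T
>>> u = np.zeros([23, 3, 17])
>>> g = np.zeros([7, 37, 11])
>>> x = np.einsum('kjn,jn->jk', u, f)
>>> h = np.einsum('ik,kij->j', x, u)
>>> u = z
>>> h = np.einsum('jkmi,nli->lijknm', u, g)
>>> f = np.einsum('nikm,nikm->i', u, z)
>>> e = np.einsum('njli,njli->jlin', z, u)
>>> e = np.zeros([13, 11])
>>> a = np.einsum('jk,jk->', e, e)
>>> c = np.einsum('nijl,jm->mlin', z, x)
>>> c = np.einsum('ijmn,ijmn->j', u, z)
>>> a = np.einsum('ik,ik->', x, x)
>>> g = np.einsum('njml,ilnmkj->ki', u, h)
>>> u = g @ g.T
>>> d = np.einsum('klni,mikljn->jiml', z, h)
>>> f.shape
(3,)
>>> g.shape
(7, 37)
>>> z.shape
(29, 3, 3, 11)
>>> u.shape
(7, 7)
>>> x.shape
(3, 23)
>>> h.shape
(37, 11, 29, 3, 7, 3)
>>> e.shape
(13, 11)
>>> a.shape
()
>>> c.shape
(3,)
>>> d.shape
(7, 11, 37, 3)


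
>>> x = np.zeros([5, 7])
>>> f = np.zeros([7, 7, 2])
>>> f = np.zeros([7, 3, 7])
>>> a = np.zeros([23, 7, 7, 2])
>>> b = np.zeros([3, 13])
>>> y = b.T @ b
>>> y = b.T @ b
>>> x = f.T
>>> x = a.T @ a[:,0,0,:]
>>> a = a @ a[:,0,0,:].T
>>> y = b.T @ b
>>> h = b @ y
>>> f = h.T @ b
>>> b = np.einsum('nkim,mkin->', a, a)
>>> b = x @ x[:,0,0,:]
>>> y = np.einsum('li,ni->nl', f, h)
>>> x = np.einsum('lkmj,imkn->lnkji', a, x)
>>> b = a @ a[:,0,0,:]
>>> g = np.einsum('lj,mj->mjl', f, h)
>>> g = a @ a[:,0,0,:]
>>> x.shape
(23, 2, 7, 23, 2)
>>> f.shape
(13, 13)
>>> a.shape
(23, 7, 7, 23)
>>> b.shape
(23, 7, 7, 23)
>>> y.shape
(3, 13)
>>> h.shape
(3, 13)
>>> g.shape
(23, 7, 7, 23)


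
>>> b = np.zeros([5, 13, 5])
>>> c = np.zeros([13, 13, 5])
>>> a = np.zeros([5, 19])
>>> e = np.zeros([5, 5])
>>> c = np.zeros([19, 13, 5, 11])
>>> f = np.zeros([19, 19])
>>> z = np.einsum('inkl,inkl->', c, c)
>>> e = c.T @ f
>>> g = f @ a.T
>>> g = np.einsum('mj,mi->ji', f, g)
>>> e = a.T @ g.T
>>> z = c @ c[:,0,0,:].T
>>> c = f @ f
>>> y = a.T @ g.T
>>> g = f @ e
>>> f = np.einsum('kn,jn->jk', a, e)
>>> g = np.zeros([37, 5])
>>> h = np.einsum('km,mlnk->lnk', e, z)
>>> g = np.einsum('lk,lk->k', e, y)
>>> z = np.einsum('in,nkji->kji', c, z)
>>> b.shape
(5, 13, 5)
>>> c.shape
(19, 19)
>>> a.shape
(5, 19)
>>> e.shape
(19, 19)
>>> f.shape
(19, 5)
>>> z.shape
(13, 5, 19)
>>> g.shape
(19,)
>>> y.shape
(19, 19)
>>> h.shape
(13, 5, 19)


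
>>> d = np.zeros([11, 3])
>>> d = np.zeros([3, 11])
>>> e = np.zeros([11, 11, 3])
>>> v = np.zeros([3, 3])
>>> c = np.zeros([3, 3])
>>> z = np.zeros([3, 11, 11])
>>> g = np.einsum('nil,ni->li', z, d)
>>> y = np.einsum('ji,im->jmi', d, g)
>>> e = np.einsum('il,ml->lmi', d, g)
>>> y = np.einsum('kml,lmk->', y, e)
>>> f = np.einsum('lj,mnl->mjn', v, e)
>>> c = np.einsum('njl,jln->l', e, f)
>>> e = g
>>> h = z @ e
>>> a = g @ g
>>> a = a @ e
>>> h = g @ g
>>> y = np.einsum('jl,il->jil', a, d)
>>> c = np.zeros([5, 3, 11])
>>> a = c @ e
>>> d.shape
(3, 11)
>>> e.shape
(11, 11)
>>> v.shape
(3, 3)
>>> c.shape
(5, 3, 11)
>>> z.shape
(3, 11, 11)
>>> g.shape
(11, 11)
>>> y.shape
(11, 3, 11)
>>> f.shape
(11, 3, 11)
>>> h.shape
(11, 11)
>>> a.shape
(5, 3, 11)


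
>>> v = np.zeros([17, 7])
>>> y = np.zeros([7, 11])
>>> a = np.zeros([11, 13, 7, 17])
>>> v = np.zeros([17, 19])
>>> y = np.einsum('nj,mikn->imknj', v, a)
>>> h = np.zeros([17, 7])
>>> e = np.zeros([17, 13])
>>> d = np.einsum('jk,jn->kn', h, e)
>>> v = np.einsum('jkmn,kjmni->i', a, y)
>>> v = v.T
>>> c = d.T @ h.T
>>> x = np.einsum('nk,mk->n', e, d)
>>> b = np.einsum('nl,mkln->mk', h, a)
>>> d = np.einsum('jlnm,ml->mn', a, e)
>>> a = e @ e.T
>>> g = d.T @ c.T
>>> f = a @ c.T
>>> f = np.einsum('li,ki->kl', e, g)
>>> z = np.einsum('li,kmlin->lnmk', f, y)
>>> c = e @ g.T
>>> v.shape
(19,)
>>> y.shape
(13, 11, 7, 17, 19)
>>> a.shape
(17, 17)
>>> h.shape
(17, 7)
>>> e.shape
(17, 13)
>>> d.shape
(17, 7)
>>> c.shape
(17, 7)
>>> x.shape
(17,)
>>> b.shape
(11, 13)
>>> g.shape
(7, 13)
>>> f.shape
(7, 17)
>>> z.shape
(7, 19, 11, 13)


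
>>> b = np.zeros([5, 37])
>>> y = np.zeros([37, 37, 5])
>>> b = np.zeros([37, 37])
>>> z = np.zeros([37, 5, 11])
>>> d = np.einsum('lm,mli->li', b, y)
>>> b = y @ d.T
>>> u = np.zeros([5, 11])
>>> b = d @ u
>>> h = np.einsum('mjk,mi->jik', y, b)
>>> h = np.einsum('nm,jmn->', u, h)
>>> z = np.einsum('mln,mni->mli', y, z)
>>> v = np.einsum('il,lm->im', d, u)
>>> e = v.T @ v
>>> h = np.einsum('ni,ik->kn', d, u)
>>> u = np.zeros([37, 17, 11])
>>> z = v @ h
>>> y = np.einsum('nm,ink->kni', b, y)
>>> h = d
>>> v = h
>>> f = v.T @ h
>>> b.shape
(37, 11)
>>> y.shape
(5, 37, 37)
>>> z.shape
(37, 37)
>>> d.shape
(37, 5)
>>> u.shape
(37, 17, 11)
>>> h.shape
(37, 5)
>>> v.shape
(37, 5)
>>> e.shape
(11, 11)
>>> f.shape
(5, 5)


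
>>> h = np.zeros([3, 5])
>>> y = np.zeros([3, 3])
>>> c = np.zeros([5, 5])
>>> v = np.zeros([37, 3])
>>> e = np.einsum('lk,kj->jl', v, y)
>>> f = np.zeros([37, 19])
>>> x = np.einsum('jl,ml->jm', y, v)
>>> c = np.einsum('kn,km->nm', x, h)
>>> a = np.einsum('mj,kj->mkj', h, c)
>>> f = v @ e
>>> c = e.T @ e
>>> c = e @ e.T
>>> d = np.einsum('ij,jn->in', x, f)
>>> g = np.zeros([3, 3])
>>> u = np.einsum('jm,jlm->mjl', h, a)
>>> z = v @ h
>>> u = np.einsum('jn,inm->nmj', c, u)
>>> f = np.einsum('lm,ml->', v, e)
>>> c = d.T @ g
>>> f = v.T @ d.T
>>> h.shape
(3, 5)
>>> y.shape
(3, 3)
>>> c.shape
(37, 3)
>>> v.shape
(37, 3)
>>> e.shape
(3, 37)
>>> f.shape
(3, 3)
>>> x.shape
(3, 37)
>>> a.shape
(3, 37, 5)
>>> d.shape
(3, 37)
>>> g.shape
(3, 3)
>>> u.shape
(3, 37, 3)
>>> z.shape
(37, 5)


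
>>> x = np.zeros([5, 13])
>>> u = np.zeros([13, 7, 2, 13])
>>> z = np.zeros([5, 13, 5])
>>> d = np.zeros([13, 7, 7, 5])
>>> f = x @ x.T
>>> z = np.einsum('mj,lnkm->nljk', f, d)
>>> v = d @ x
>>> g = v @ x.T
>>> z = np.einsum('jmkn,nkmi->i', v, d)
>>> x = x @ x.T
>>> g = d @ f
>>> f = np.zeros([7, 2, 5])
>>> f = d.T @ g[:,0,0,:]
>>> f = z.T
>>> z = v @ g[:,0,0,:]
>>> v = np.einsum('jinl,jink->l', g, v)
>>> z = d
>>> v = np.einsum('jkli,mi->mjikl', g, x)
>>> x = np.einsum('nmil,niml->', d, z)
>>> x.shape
()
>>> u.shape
(13, 7, 2, 13)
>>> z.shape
(13, 7, 7, 5)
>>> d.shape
(13, 7, 7, 5)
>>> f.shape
(5,)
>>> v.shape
(5, 13, 5, 7, 7)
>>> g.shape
(13, 7, 7, 5)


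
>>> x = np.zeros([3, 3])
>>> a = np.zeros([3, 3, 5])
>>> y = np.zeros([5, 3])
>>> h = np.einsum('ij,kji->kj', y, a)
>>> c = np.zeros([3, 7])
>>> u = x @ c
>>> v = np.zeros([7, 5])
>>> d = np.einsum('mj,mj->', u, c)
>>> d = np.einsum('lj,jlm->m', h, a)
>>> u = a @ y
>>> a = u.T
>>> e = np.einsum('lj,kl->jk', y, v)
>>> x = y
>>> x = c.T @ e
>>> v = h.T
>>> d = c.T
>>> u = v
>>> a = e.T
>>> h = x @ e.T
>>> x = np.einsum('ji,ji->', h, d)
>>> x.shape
()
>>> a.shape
(7, 3)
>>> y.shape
(5, 3)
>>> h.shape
(7, 3)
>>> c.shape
(3, 7)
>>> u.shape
(3, 3)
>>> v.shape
(3, 3)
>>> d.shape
(7, 3)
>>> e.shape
(3, 7)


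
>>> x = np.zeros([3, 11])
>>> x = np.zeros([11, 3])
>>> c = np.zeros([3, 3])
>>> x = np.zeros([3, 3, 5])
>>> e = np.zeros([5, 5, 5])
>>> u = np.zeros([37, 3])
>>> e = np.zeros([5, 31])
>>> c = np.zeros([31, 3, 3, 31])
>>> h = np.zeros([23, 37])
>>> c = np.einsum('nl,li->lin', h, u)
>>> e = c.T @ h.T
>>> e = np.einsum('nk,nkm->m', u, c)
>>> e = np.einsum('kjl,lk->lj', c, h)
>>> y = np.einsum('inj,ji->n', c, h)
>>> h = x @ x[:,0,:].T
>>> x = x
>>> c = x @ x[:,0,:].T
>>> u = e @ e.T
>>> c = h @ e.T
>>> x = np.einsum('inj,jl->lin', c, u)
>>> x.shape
(23, 3, 3)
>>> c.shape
(3, 3, 23)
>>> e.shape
(23, 3)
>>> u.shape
(23, 23)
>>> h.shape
(3, 3, 3)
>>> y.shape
(3,)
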